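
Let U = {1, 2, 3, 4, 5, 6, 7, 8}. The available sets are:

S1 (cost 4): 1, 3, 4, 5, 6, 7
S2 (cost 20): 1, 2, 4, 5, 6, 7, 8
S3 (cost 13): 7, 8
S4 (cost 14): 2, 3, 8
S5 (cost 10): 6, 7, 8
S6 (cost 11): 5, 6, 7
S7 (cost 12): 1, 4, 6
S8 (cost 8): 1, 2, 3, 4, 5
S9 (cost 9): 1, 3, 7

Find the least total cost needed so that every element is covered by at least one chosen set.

18

S1, S4 cover every element at cost 4 + 14 = 18.
Any cover uses at least 2 sets; among all covering selections none totals below 18.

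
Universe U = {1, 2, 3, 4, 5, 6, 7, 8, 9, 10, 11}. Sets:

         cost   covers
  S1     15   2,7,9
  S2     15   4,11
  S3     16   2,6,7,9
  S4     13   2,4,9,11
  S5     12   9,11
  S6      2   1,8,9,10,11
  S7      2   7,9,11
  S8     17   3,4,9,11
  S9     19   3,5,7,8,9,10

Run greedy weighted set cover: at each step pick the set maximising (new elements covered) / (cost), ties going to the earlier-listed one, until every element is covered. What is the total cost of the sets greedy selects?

52

Pick 1: S6 adds 5 new (1, 8, 9, 10, 11) at cost 2 (ratio 5/2).
Pick 2: S7 adds 1 new (7) at cost 2 (ratio 1/2).
Pick 3: S4 adds 2 new (2, 4) at cost 13 (ratio 2/13).
Pick 4: S9 adds 2 new (3, 5) at cost 19 (ratio 2/19).
Pick 5: S3 adds 1 new (6) at cost 16 (ratio 1/16).
Greedy total cost: 2 + 2 + 13 + 19 + 16 = 52. (The true optimum is 50, so greedy overshoots here.)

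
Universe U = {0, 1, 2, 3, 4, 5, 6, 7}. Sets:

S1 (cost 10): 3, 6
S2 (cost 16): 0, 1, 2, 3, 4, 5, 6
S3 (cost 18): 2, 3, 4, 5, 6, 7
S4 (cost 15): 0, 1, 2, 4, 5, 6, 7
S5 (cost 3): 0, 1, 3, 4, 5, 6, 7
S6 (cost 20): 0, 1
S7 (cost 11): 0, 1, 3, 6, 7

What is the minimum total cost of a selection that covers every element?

S4, S5 cover every element at cost 15 + 3 = 18.
Any cover uses at least 2 sets; among all covering selections none totals below 18.

18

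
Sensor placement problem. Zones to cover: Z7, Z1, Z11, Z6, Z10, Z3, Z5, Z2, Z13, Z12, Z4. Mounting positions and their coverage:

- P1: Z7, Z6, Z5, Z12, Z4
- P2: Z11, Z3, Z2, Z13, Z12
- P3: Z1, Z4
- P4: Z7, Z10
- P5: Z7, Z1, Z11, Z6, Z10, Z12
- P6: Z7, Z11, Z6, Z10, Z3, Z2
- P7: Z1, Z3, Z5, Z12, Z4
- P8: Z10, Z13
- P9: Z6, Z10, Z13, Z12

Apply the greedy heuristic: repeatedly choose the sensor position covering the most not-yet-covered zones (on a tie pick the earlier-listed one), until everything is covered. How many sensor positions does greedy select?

Pick 1: P5 covers 6 new zones (Z7, Z1, Z11, Z6, Z10, Z12).
Pick 2: P2 covers 3 new zones (Z3, Z2, Z13).
Pick 3: P1 covers 2 new zones (Z5, Z4).
Greedy uses 3 sensor positions.

3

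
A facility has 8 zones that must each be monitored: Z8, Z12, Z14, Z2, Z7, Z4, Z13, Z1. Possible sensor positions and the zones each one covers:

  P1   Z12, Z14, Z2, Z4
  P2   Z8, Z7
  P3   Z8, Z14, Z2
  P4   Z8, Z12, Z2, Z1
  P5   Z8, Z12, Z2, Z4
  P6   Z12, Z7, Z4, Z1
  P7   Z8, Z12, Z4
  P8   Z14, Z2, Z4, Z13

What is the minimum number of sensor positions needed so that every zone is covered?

P2, P4, P8 together cover {Z8, Z12, Z14, Z2, Z7, Z4, Z13, Z1} — every zone.
No 2 of the 8 sensor positions cover everything (all 28 pairs fall short), so 3 is minimum.
Greedy (largest uncovered first) would take P1, P2, P4, P8 — 4 sensor positions — but 3 suffice.

3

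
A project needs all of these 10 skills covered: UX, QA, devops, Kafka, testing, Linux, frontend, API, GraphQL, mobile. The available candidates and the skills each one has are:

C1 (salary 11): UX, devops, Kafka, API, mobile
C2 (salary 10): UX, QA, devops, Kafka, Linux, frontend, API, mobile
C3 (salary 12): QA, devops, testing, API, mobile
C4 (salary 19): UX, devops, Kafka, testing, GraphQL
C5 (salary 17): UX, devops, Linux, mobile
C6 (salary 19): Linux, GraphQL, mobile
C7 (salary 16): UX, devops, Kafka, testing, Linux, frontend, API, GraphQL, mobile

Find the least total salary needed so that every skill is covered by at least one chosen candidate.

26

C2, C7 cover every skill at salary 10 + 16 = 26.
Any cover uses at least 2 candidates; among all covering selections none totals below 26.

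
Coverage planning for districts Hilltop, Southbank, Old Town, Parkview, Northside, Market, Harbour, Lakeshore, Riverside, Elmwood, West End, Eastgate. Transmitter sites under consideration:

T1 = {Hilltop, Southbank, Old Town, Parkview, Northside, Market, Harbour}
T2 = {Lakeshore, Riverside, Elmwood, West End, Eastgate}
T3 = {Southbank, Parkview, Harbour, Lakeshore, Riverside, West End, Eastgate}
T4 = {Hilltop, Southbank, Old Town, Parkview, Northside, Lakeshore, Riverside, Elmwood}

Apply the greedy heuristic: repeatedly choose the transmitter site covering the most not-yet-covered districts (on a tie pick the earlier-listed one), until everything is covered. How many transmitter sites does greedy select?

3

Pick 1: T4 covers 8 new districts (Hilltop, Southbank, Old Town, Parkview, Northside, Lakeshore, Riverside, Elmwood).
Pick 2: T3 covers 3 new districts (Harbour, West End, Eastgate).
Pick 3: T1 covers 1 new districts (Market).
Greedy uses 3 transmitter sites. (The true minimum is 2.)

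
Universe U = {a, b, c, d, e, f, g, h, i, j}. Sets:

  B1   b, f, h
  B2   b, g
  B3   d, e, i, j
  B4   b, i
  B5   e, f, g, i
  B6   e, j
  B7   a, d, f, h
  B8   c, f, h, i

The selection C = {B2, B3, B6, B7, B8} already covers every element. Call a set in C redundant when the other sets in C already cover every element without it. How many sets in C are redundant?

2

Drop B2: b, g uncovered — not redundant.
Drop B3: the rest still cover every element — redundant.
Drop B6: the rest still cover every element — redundant.
Drop B7: a uncovered — not redundant.
Drop B8: c uncovered — not redundant.
2 redundant: B3, B6.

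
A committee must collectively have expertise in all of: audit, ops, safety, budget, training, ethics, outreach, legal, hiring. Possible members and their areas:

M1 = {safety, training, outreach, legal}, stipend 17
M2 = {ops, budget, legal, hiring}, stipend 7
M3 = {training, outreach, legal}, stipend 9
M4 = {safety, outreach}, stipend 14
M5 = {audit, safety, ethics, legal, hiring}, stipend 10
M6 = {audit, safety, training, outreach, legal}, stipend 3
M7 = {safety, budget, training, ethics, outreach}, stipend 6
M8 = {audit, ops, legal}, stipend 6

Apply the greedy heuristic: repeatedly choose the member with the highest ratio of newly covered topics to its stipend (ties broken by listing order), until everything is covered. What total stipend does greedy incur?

Pick 1: M6 adds 5 new (audit, safety, training, outreach, legal) at stipend 3 (ratio 5/3).
Pick 2: M2 adds 3 new (ops, budget, hiring) at stipend 7 (ratio 3/7).
Pick 3: M7 adds 1 new (ethics) at stipend 6 (ratio 1/6).
Greedy total stipend: 3 + 7 + 6 = 16.

16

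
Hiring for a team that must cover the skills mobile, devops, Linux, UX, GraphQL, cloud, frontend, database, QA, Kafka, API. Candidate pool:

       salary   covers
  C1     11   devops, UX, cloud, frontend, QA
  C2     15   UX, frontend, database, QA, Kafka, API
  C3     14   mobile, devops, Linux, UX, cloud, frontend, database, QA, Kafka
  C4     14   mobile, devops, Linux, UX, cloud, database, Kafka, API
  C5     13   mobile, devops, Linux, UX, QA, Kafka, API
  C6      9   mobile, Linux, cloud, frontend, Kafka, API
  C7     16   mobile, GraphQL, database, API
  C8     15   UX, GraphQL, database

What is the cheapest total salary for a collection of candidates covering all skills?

C3, C7 cover every skill at salary 14 + 16 = 30.
Any cover uses at least 2 candidates; among all covering selections none totals below 30.

30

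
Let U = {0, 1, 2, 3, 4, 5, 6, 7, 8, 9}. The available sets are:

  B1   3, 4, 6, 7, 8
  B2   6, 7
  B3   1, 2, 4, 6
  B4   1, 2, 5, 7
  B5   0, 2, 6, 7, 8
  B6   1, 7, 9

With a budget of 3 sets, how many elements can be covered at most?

9

Choosing B1, B4, B5 covers {0, 1, 2, 3, 4, 5, 6, 7, 8} — 9 elements.
No choice of 3 sets does better; here 9 is left uncovered.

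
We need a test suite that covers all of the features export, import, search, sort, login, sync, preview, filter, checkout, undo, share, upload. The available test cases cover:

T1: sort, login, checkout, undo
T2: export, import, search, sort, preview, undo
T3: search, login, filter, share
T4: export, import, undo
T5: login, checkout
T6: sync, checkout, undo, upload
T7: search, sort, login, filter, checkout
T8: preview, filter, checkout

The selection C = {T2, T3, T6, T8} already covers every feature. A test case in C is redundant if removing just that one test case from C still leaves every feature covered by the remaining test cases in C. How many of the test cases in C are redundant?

1

Drop T2: export, import, sort uncovered — not redundant.
Drop T3: login, share uncovered — not redundant.
Drop T6: sync, upload uncovered — not redundant.
Drop T8: the rest still cover every feature — redundant.
1 redundant: T8.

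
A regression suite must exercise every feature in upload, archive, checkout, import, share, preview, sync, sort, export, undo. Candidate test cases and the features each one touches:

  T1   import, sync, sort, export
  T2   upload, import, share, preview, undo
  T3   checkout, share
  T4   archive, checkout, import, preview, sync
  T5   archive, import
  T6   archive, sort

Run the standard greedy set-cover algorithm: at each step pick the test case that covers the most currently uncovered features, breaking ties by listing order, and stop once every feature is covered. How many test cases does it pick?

3

Pick 1: T2 covers 5 new features (upload, import, share, preview, undo).
Pick 2: T1 covers 3 new features (sync, sort, export).
Pick 3: T4 covers 2 new features (archive, checkout).
Greedy uses 3 test cases.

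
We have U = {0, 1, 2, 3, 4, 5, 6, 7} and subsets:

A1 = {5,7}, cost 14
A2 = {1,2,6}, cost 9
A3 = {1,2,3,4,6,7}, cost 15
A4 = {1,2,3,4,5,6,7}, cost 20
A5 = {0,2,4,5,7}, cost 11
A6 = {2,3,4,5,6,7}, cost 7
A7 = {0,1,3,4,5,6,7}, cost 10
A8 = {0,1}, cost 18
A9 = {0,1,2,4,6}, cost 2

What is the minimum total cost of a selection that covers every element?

9

A6, A9 cover every element at cost 7 + 2 = 9.
Any cover uses at least 2 sets; among all covering selections none totals below 9.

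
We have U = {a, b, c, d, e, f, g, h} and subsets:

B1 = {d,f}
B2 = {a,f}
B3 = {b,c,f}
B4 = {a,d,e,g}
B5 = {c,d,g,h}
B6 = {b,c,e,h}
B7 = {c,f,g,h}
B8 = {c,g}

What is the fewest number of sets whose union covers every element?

B1, B4, B6 together cover {a, b, c, d, e, f, g, h} — every element.
No 2 of the 8 sets cover everything (all 28 pairs fall short), so 3 is minimum.

3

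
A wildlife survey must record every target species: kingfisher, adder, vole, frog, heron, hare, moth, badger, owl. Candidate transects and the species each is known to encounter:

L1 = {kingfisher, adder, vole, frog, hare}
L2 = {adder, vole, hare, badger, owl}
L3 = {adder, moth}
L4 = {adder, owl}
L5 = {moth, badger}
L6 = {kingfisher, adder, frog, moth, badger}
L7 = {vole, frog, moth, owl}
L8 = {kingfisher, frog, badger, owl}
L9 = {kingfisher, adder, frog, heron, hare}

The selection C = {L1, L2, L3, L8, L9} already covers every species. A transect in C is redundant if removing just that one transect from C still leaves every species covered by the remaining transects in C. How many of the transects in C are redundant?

3

Drop L1: the rest still cover every species — redundant.
Drop L2: the rest still cover every species — redundant.
Drop L3: moth uncovered — not redundant.
Drop L8: the rest still cover every species — redundant.
Drop L9: heron uncovered — not redundant.
3 redundant: L1, L2, L8.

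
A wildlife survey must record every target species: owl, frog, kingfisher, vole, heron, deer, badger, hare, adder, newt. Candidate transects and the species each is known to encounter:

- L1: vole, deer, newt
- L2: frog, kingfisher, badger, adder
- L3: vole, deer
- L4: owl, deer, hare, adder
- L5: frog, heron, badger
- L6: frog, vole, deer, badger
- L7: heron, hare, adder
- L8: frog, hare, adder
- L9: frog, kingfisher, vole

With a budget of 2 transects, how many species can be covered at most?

7

Choosing L1, L2 covers {frog, kingfisher, vole, deer, badger, adder, newt} — 7 species.
No choice of 2 transects does better; here owl, heron, hare are left uncovered.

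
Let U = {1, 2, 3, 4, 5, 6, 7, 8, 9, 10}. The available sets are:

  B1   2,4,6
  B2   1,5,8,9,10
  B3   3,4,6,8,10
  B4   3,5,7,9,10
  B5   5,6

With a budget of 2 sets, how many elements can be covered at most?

8

Choosing B1, B2 covers {1, 2, 4, 5, 6, 8, 9, 10} — 8 elements.
No choice of 2 sets does better; here 3, 7 are left uncovered.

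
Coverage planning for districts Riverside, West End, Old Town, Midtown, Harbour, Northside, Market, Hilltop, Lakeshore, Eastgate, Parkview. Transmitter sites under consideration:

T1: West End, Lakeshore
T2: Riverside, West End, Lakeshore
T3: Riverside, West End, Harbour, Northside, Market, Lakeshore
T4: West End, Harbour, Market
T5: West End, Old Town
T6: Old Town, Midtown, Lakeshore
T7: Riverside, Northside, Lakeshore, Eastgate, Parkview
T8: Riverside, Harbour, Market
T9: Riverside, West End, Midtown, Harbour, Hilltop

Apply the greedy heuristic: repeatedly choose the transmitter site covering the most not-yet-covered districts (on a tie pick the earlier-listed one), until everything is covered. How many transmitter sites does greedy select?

4

Pick 1: T3 covers 6 new districts (Riverside, West End, Harbour, Northside, Market, Lakeshore).
Pick 2: T6 covers 2 new districts (Old Town, Midtown).
Pick 3: T7 covers 2 new districts (Eastgate, Parkview).
Pick 4: T9 covers 1 new districts (Hilltop).
Greedy uses 4 transmitter sites.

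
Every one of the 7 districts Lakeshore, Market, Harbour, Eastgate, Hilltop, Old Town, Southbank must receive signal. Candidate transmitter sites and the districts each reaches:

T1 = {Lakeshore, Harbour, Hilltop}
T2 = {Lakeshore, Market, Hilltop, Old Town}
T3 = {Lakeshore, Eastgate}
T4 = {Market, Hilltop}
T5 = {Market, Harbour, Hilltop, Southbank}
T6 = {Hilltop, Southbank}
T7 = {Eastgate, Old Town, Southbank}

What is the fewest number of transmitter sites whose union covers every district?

T1, T2, T7 together cover {Lakeshore, Market, Harbour, Eastgate, Hilltop, Old Town, Southbank} — every district.
No 2 of the 7 transmitter sites cover everything (all 21 pairs fall short), so 3 is minimum.

3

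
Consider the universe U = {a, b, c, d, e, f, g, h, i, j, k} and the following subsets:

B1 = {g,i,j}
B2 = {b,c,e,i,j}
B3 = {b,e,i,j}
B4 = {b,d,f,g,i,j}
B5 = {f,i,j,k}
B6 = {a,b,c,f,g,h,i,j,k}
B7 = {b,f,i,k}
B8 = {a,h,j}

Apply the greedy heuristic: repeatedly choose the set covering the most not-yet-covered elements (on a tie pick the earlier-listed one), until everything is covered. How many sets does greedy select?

3

Pick 1: B6 covers 9 new elements (a, b, c, f, g, h, i, j, k).
Pick 2: B2 covers 1 new elements (e).
Pick 3: B4 covers 1 new elements (d).
Greedy uses 3 sets.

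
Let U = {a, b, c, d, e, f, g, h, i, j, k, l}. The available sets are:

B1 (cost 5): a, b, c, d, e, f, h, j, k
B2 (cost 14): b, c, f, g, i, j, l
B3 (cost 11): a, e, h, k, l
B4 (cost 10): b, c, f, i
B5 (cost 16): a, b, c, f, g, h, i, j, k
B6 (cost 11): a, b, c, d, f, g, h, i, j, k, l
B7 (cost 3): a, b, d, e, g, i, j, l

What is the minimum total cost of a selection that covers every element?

B1, B7 cover every element at cost 5 + 3 = 8.
Any cover uses at least 2 sets; among all covering selections none totals below 8.

8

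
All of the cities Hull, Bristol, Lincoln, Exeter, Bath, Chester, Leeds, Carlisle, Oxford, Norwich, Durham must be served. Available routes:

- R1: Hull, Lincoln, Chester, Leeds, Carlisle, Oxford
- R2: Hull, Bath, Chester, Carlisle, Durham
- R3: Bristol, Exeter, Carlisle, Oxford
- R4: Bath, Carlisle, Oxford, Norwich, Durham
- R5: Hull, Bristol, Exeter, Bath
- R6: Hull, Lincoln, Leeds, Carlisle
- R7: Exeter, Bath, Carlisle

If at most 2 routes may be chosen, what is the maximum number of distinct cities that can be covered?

9

Choosing R1, R4 covers {Hull, Lincoln, Bath, Chester, Leeds, Carlisle, Oxford, Norwich, Durham} — 9 cities.
No choice of 2 routes does better; here Bristol, Exeter are left uncovered.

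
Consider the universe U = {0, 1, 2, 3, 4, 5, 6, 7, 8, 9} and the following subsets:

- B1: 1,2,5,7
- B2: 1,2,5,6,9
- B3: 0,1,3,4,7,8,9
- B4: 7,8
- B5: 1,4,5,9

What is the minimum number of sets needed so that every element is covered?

B2, B3 together cover {0, 1, 2, 3, 4, 5, 6, 7, 8, 9} — every element.
No single set contains all 10 elements, so 2 is optimal.

2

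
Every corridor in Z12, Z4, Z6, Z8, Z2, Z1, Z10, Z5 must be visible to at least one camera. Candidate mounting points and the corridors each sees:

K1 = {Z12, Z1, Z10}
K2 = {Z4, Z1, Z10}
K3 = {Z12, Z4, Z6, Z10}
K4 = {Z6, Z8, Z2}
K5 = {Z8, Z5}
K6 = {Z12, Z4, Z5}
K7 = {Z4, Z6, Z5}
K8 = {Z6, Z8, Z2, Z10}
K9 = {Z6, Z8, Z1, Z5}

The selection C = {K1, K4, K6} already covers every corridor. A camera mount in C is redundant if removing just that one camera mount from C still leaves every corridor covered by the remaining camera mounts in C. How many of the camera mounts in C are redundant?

Drop K1: Z1, Z10 uncovered — not redundant.
Drop K4: Z6, Z8, Z2 uncovered — not redundant.
Drop K6: Z4, Z5 uncovered — not redundant.
None of the camera mounts in C is redundant.

0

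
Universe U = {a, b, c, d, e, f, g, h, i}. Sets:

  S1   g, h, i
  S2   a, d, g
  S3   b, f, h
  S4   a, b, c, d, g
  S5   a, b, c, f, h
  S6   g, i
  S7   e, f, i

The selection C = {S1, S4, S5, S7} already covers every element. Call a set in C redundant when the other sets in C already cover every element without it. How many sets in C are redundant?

2

Drop S1: the rest still cover every element — redundant.
Drop S4: d uncovered — not redundant.
Drop S5: the rest still cover every element — redundant.
Drop S7: e uncovered — not redundant.
2 redundant: S1, S5.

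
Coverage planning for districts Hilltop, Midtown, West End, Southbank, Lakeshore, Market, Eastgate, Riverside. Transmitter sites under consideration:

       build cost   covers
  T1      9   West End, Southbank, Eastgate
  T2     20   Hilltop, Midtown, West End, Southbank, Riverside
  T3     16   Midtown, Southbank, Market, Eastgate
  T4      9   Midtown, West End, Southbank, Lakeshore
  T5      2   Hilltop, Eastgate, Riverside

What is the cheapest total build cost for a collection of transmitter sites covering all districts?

27

T3, T4, T5 cover every district at build cost 16 + 9 + 2 = 27.
Any cover uses at least 3 transmitter sites; among all covering selections none totals below 27.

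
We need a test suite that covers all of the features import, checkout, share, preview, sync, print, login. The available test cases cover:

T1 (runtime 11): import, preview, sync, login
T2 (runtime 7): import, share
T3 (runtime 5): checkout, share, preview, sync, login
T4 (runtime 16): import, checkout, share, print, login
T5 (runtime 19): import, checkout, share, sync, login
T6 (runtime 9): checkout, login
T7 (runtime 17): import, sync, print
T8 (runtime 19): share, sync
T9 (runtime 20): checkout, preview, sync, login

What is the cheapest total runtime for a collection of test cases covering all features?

21

T3, T4 cover every feature at runtime 5 + 16 = 21.
Any cover uses at least 2 test cases; among all covering selections none totals below 21.
Greedy by coverage-per-runtime would pick T3, T2, T4 for 28 — worse than the optimum 21.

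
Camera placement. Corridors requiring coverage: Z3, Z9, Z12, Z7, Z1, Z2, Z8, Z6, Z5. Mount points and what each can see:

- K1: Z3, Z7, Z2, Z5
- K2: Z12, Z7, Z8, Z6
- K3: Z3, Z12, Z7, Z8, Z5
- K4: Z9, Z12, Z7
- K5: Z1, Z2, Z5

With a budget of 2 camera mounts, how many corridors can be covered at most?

Choosing K1, K2 covers {Z3, Z12, Z7, Z2, Z8, Z6, Z5} — 7 corridors.
No choice of 2 camera mounts does better; here Z9, Z1 are left uncovered.

7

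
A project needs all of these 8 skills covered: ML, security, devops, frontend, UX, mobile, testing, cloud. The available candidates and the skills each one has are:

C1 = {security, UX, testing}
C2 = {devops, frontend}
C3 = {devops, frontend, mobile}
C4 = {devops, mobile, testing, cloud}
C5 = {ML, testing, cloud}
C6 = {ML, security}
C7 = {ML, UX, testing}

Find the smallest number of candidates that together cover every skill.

C1, C3, C5 together cover {ML, security, devops, frontend, UX, mobile, testing, cloud} — every skill.
No 2 of the 7 candidates cover everything (all 21 pairs fall short), so 3 is minimum.
Greedy (largest uncovered first) would take C4, C1, C2, C5 — 4 candidates — but 3 suffice.

3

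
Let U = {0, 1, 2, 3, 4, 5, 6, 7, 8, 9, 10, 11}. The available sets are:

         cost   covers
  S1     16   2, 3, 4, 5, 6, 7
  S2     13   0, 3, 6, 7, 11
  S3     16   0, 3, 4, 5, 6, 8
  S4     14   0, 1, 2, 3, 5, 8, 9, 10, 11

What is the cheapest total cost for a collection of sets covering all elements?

S1, S4 cover every element at cost 16 + 14 = 30.
Any cover uses at least 2 sets; among all covering selections none totals below 30.

30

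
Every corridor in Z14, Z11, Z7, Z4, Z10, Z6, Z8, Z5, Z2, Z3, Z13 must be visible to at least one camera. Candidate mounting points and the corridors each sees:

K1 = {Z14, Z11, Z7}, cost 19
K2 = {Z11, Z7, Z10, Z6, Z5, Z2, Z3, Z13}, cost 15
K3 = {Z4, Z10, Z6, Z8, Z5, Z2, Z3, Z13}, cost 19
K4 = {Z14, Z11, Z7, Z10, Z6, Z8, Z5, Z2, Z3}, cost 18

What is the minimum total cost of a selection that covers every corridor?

K3, K4 cover every corridor at cost 19 + 18 = 37.
Any cover uses at least 2 camera mounts; among all covering selections none totals below 37.

37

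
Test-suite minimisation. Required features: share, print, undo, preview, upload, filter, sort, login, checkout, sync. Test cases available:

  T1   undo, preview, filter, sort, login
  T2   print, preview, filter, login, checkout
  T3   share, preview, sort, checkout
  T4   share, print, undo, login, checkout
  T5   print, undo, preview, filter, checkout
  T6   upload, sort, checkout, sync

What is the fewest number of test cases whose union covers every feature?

T1, T4, T6 together cover {share, print, undo, preview, upload, filter, sort, login, checkout, sync} — every feature.
No 2 of the 6 test cases cover everything (all 15 pairs fall short), so 3 is minimum.

3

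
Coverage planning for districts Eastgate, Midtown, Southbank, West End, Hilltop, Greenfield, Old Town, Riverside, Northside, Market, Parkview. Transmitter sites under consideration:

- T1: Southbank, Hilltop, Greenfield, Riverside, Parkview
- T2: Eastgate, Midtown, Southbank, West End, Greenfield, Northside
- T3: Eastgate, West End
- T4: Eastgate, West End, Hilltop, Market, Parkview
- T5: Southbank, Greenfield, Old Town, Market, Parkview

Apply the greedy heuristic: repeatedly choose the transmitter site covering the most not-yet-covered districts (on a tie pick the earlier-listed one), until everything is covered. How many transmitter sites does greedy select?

3

Pick 1: T2 covers 6 new districts (Eastgate, Midtown, Southbank, West End, Greenfield, Northside).
Pick 2: T1 covers 3 new districts (Hilltop, Riverside, Parkview).
Pick 3: T5 covers 2 new districts (Old Town, Market).
Greedy uses 3 transmitter sites.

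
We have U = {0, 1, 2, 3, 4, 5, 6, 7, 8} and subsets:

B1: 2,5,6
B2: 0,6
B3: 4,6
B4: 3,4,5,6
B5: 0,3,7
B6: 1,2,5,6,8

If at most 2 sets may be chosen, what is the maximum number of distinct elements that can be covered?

8

Choosing B5, B6 covers {0, 1, 2, 3, 5, 6, 7, 8} — 8 elements.
No choice of 2 sets does better; here 4 is left uncovered.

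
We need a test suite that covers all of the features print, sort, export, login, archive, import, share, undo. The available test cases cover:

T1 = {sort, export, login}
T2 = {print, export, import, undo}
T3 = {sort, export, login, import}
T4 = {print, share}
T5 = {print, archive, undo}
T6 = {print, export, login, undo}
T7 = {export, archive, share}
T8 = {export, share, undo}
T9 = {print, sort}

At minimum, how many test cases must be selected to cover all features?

3

T1, T2, T7 together cover {print, sort, export, login, archive, import, share, undo} — every feature.
No 2 of the 9 test cases cover everything (all 36 pairs fall short), so 3 is minimum.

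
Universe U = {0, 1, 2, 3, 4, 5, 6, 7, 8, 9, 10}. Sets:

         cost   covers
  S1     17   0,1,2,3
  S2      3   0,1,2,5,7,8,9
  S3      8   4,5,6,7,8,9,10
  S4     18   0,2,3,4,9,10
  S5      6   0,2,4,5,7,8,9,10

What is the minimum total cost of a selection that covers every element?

S1, S3 cover every element at cost 17 + 8 = 25.
Any cover uses at least 2 sets; among all covering selections none totals below 25.

25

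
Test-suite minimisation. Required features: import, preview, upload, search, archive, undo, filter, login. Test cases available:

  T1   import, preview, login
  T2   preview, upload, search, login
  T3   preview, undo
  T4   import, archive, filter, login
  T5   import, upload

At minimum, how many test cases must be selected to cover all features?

3

T2, T3, T4 together cover {import, preview, upload, search, archive, undo, filter, login} — every feature.
No 2 of the 5 test cases cover everything (all 10 pairs fall short), so 3 is minimum.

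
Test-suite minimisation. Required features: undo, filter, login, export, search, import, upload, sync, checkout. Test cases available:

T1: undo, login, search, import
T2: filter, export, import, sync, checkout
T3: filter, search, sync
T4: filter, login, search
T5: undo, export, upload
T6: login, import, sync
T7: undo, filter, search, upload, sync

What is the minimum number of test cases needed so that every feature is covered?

T1, T2, T5 together cover {undo, filter, login, export, search, import, upload, sync, checkout} — every feature.
No 2 of the 7 test cases cover everything (all 21 pairs fall short), so 3 is minimum.

3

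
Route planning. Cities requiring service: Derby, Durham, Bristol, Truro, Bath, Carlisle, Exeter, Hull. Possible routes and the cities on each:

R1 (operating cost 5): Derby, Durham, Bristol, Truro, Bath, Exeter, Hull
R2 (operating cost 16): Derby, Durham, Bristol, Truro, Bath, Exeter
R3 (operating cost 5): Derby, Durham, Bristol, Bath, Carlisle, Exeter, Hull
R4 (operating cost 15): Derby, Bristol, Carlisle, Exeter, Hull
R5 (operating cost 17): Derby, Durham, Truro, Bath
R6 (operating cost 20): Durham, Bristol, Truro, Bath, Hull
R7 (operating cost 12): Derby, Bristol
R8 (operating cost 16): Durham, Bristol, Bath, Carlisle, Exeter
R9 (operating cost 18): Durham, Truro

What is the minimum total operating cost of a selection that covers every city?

R1, R3 cover every city at operating cost 5 + 5 = 10.
Any cover uses at least 2 routes; among all covering selections none totals below 10.

10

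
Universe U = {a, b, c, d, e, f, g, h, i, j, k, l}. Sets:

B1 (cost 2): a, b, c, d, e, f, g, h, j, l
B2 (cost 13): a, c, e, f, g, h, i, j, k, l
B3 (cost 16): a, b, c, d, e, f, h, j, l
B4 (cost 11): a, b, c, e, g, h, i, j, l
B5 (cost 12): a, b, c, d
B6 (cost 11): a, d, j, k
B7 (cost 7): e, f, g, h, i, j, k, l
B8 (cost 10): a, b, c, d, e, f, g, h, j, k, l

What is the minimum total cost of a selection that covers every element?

9

B1, B7 cover every element at cost 2 + 7 = 9.
Any cover uses at least 2 sets; among all covering selections none totals below 9.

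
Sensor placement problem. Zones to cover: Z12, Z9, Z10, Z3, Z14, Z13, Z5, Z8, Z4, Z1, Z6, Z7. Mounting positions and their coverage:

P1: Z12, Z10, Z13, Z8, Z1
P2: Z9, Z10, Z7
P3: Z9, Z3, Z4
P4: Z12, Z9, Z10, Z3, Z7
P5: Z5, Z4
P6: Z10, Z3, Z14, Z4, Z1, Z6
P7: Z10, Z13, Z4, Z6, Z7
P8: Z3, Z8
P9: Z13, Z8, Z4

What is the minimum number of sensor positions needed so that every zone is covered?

4

P1, P2, P5, P6 together cover {Z12, Z9, Z10, Z3, Z14, Z13, Z5, Z8, Z4, Z1, Z6, Z7} — every zone.
No 3 of the 9 sensor positions cover everything (all 84 triples fall short), so 4 is minimum.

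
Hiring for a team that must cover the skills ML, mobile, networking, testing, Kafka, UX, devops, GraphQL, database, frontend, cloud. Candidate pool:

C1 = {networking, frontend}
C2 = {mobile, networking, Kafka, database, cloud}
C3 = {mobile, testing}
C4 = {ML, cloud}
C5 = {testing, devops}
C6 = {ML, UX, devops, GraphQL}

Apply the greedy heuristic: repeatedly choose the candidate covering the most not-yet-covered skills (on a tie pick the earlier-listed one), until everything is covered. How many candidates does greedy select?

4

Pick 1: C2 covers 5 new skills (mobile, networking, Kafka, database, cloud).
Pick 2: C6 covers 4 new skills (ML, UX, devops, GraphQL).
Pick 3: C1 covers 1 new skills (frontend).
Pick 4: C3 covers 1 new skills (testing).
Greedy uses 4 candidates.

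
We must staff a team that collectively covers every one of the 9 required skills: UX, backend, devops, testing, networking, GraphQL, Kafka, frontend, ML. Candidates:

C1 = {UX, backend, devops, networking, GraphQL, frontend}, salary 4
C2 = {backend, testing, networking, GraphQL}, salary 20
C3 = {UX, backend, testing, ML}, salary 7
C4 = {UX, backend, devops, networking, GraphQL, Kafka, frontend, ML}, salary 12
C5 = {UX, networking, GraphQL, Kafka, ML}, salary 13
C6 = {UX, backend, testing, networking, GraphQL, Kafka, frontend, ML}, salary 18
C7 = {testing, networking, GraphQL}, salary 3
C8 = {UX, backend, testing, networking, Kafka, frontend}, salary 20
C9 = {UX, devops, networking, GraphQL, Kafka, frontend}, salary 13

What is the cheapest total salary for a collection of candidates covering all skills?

C4, C7 cover every skill at salary 12 + 3 = 15.
Any cover uses at least 2 candidates; among all covering selections none totals below 15.
Greedy by coverage-per-salary would pick C1, C7, C4 for 19 — worse than the optimum 15.

15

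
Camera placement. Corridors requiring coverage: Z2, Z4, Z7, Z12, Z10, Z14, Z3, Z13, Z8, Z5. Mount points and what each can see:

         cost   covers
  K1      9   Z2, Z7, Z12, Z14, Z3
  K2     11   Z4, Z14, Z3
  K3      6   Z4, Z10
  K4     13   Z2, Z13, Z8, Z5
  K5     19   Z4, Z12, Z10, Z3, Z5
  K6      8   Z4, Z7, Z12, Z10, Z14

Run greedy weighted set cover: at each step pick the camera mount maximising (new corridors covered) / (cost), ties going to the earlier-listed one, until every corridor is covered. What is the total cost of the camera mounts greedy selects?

Pick 1: K6 adds 5 new (Z4, Z7, Z12, Z10, Z14) at cost 8 (ratio 5/8).
Pick 2: K4 adds 4 new (Z2, Z13, Z8, Z5) at cost 13 (ratio 4/13).
Pick 3: K1 adds 1 new (Z3) at cost 9 (ratio 1/9).
Greedy total cost: 8 + 13 + 9 = 30. (The true optimum is 28, so greedy overshoots here.)

30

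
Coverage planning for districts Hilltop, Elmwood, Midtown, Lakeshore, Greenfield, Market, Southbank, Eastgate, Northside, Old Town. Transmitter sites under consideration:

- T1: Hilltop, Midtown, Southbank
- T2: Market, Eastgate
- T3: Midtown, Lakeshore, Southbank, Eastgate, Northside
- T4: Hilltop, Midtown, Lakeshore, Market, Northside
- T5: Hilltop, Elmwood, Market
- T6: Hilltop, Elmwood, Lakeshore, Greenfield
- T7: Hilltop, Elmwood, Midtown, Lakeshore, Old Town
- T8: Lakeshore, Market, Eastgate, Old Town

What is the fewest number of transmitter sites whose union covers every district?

3

T3, T6, T8 together cover {Hilltop, Elmwood, Midtown, Lakeshore, Greenfield, Market, Southbank, Eastgate, Northside, Old Town} — every district.
No 2 of the 8 transmitter sites cover everything (all 28 pairs fall short), so 3 is minimum.
Greedy (largest uncovered first) would take T3, T5, T6, T7 — 4 transmitter sites — but 3 suffice.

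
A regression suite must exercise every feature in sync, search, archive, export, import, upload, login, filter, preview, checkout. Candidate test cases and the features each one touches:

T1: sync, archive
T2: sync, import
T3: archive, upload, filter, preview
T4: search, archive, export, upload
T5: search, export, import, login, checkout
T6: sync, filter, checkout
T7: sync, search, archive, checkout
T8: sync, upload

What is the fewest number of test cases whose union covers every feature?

T1, T3, T5 together cover {sync, search, archive, export, import, upload, login, filter, preview, checkout} — every feature.
No 2 of the 8 test cases cover everything (all 28 pairs fall short), so 3 is minimum.

3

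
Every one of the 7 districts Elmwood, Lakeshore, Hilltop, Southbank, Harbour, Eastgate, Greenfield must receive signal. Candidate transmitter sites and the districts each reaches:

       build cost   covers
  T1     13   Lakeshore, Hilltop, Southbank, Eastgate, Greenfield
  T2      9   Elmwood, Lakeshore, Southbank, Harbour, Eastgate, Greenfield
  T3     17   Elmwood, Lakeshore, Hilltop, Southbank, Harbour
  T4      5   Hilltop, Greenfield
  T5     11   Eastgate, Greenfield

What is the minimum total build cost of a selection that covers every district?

14

T2, T4 cover every district at build cost 9 + 5 = 14.
Any cover uses at least 2 transmitter sites; among all covering selections none totals below 14.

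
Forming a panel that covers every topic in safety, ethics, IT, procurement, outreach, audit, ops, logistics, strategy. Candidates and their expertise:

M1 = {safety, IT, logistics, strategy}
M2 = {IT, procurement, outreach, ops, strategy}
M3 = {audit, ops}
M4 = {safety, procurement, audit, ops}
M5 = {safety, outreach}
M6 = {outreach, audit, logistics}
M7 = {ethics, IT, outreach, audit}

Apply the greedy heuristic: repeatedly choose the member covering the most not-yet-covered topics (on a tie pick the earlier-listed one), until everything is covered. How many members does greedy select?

3

Pick 1: M2 covers 5 new topics (IT, procurement, outreach, ops, strategy).
Pick 2: M1 covers 2 new topics (safety, logistics).
Pick 3: M7 covers 2 new topics (ethics, audit).
Greedy uses 3 members.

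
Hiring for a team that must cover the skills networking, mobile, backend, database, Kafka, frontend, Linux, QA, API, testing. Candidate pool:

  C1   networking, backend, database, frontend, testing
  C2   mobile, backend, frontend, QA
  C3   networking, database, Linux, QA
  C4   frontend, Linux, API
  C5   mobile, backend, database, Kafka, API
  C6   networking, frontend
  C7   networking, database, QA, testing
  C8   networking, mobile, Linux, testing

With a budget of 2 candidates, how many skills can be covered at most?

8

Choosing C1, C5 covers {networking, mobile, backend, database, Kafka, frontend, API, testing} — 8 skills.
No choice of 2 candidates does better; here Linux, QA are left uncovered.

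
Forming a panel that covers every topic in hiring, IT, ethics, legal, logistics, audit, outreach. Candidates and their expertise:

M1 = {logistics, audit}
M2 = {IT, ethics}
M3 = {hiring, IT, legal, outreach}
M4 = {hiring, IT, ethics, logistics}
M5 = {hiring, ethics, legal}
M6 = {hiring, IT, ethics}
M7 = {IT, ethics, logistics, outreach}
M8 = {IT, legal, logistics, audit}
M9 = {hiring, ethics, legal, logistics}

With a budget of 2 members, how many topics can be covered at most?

Choosing M1, M3 covers {hiring, IT, legal, logistics, audit, outreach} — 6 topics.
No choice of 2 members does better; here ethics is left uncovered.

6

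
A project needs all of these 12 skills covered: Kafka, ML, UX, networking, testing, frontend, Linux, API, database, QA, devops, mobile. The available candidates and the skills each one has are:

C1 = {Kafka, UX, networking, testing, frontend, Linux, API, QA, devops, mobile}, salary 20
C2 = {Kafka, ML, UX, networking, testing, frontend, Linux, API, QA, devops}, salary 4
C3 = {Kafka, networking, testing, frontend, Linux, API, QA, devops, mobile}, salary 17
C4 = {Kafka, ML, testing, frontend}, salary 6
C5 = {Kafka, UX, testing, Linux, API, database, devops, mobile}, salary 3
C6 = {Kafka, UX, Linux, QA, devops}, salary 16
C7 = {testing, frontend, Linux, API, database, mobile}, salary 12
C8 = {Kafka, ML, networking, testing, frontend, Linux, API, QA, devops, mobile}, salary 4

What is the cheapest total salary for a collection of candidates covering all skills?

7

C2, C5 cover every skill at salary 4 + 3 = 7.
Any cover uses at least 2 candidates; among all covering selections none totals below 7.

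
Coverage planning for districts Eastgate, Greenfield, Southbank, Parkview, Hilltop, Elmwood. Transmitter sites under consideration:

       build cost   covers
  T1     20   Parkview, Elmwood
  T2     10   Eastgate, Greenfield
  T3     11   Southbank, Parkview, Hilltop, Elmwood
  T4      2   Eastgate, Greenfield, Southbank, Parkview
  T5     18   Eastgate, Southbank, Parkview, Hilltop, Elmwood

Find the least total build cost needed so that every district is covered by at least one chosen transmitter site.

T3, T4 cover every district at build cost 11 + 2 = 13.
Any cover uses at least 2 transmitter sites; among all covering selections none totals below 13.

13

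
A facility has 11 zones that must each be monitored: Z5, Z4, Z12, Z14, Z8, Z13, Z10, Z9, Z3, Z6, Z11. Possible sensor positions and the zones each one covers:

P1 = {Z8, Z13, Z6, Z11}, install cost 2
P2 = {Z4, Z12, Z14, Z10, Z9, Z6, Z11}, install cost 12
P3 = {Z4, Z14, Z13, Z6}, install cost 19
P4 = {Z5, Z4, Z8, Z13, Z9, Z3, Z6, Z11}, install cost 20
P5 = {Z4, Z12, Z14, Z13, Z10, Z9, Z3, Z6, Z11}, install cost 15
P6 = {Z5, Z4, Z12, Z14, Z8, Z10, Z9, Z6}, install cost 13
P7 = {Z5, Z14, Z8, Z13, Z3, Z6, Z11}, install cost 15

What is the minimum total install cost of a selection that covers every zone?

27

P2, P7 cover every zone at install cost 12 + 15 = 27.
Any cover uses at least 2 sensor positions; among all covering selections none totals below 27.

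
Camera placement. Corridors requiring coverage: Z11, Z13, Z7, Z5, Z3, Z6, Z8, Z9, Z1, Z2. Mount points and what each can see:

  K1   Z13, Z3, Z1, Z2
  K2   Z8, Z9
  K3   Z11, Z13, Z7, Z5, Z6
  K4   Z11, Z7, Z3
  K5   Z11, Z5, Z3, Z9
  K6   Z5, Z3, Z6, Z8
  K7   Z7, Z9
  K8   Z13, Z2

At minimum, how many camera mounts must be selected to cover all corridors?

K1, K2, K3 together cover {Z11, Z13, Z7, Z5, Z3, Z6, Z8, Z9, Z1, Z2} — every corridor.
No 2 of the 8 camera mounts cover everything (all 28 pairs fall short), so 3 is minimum.

3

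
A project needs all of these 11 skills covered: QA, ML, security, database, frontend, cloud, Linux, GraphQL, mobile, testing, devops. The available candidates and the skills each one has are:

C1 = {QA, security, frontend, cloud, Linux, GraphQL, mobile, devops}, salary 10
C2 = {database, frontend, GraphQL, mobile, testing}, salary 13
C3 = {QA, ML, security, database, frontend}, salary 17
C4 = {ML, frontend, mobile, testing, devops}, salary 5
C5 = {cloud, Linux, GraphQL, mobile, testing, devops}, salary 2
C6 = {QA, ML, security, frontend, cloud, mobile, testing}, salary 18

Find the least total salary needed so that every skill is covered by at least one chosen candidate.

C3, C5 cover every skill at salary 17 + 2 = 19.
Any cover uses at least 2 candidates; among all covering selections none totals below 19.
Greedy by coverage-per-salary would pick C5, C4, C1, C2 for 30 — worse than the optimum 19.

19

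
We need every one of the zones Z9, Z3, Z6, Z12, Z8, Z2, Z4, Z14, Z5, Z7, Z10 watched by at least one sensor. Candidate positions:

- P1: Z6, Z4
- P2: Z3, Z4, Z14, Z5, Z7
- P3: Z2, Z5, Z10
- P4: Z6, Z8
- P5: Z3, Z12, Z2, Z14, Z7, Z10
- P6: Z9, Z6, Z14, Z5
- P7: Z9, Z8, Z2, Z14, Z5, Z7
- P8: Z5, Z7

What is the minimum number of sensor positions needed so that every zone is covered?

P1, P5, P7 together cover {Z9, Z3, Z6, Z12, Z8, Z2, Z4, Z14, Z5, Z7, Z10} — every zone.
No 2 of the 8 sensor positions cover everything (all 28 pairs fall short), so 3 is minimum.
Greedy (largest uncovered first) would take P5, P6, P1, P4 — 4 sensor positions — but 3 suffice.

3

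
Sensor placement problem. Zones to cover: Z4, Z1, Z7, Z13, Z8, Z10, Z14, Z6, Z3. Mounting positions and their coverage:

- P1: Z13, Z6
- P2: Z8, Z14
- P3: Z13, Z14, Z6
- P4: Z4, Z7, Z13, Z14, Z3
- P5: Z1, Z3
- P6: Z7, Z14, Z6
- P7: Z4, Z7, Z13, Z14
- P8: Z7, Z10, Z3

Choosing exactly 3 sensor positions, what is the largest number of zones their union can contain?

7

Choosing P1, P2, P4 covers {Z4, Z7, Z13, Z8, Z14, Z6, Z3} — 7 zones.
No choice of 3 sensor positions does better; here Z1, Z10 are left uncovered.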